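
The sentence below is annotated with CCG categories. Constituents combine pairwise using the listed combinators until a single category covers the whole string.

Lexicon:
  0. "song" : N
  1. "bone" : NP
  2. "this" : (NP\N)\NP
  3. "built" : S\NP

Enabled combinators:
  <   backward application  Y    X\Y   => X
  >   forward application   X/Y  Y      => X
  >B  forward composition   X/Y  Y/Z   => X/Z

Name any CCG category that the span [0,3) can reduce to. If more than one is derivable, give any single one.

NP

[0,4] S   <
  [0,3] NP   <
    [0,1] "song" : N
    [1,3] NP\N   <
      [1,2] "bone" : NP
      [2,3] "this" : (NP\N)\NP
  [3,4] "built" : S\NP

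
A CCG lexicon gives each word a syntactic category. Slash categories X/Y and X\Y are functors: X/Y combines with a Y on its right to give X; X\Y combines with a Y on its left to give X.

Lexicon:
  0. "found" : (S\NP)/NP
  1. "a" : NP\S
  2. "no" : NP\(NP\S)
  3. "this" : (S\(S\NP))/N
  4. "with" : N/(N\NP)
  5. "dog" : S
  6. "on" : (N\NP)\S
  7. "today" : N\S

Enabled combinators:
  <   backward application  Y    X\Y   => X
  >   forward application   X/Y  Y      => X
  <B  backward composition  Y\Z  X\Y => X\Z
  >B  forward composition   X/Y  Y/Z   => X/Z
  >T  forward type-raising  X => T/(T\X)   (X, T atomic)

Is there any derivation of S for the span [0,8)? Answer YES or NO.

NO

(S\NP)/NP NP\S NP\(NP\S) (S\(S\NP))/N N/(N\NP) S (N\NP)\S N\S
CKY chart[0,8] = {N, N/(N\N), NP/(NP\N), PP/(PP\N), S/(S\N)}; S ∉ chart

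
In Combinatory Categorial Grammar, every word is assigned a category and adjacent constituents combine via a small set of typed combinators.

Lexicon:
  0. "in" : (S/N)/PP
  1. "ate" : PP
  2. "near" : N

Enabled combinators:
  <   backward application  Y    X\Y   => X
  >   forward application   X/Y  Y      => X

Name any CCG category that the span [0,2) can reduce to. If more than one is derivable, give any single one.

[0,3] S   >
  [0,2] S/N   >
    [0,1] "in" : (S/N)/PP
    [1,2] "ate" : PP
  [2,3] "near" : N

S/N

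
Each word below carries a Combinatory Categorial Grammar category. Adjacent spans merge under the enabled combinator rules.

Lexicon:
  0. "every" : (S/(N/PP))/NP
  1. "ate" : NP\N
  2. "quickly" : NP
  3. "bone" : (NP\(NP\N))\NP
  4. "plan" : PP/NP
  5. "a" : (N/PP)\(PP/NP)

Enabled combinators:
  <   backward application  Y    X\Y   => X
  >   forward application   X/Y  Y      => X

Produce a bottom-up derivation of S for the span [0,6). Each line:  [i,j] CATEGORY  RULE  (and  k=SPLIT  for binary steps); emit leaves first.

[0,6] S   >
  [0,4] S/(N/PP)   >
    [0,1] "every" : (S/(N/PP))/NP
    [1,4] NP   <
      [1,2] "ate" : NP\N
      [2,4] NP\(NP\N)   <
        [2,3] "quickly" : NP
        [3,4] "bone" : (NP\(NP\N))\NP
  [4,6] N/PP   <
    [4,5] "plan" : PP/NP
    [5,6] "a" : (N/PP)\(PP/NP)

[0,1] (S/(N/PP))/NP  lex  "every"
[1,2] NP\N  lex  "ate"
[2,3] NP  lex  "quickly"
[3,4] (NP\(NP\N))\NP  lex  "bone"
[2,4] NP\(NP\N)  <  k=3
[1,4] NP  <  k=2
[0,4] S/(N/PP)  >  k=1
[4,5] PP/NP  lex  "plan"
[5,6] (N/PP)\(PP/NP)  lex  "a"
[4,6] N/PP  <  k=5
[0,6] S  >  k=4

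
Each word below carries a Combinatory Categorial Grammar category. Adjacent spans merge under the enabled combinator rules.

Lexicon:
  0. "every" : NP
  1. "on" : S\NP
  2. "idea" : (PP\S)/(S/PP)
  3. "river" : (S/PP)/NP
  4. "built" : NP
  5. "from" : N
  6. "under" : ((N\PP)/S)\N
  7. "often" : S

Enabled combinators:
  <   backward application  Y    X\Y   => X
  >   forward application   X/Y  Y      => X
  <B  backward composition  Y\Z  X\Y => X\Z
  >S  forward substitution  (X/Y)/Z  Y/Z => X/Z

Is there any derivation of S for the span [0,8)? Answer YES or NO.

NO

NP S\NP (PP\S)/(S/PP) (S/PP)/NP NP N ((N\PP)/S)\N S
CKY chart[0,8] = {N}; S ∉ chart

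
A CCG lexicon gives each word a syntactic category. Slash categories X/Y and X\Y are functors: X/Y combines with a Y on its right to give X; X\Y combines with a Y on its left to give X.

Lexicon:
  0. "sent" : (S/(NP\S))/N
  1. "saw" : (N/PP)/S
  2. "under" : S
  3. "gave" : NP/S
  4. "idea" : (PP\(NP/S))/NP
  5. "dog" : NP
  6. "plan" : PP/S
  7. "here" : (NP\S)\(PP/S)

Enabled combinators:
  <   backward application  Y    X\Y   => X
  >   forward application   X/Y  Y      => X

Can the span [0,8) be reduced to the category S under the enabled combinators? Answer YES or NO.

[0,8] S   >
  [0,6] S/(NP\S)   >
    [0,1] "sent" : (S/(NP\S))/N
    [1,6] N   >
      [1,3] N/PP   >
        [1,2] "saw" : (N/PP)/S
        [2,3] "under" : S
      [3,6] PP   <
        [3,4] "gave" : NP/S
        [4,6] PP\(NP/S)   >
          [4,5] "idea" : (PP\(NP/S))/NP
          [5,6] "dog" : NP
  [6,8] NP\S   <
    [6,7] "plan" : PP/S
    [7,8] "here" : (NP\S)\(PP/S)

YES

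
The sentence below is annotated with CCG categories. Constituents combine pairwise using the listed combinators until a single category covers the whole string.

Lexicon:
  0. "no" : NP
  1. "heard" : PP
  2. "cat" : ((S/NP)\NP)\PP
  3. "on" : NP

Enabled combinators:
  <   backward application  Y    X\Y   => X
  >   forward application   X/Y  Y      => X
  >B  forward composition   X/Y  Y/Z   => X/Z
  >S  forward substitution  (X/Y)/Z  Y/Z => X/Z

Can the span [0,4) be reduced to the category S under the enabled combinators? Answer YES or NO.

[0,4] S   >
  [0,3] S/NP   <
    [0,1] "no" : NP
    [1,3] (S/NP)\NP   <
      [1,2] "heard" : PP
      [2,3] "cat" : ((S/NP)\NP)\PP
  [3,4] "on" : NP

YES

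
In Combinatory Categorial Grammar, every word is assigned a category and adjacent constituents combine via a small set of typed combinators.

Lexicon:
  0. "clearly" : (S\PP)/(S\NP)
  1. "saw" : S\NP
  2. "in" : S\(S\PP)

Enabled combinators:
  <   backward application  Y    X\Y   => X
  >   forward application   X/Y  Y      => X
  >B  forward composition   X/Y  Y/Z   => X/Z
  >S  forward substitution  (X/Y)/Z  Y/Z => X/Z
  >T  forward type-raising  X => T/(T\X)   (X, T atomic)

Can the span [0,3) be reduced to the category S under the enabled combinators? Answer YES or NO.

YES

[0,3] S   <
  [0,2] S\PP   >
    [0,1] "clearly" : (S\PP)/(S\NP)
    [1,2] "saw" : S\NP
  [2,3] "in" : S\(S\PP)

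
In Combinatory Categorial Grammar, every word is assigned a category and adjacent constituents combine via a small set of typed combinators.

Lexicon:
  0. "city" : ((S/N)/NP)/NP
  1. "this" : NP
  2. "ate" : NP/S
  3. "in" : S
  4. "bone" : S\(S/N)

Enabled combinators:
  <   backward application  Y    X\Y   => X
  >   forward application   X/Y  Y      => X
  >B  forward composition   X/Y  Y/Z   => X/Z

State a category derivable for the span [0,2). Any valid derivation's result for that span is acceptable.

[0,5] S   <
  [0,4] S/N   >
    [0,2] (S/N)/NP   >
      [0,1] "city" : ((S/N)/NP)/NP
      [1,2] "this" : NP
    [2,4] NP   >
      [2,3] "ate" : NP/S
      [3,4] "in" : S
  [4,5] "bone" : S\(S/N)

(S/N)/NP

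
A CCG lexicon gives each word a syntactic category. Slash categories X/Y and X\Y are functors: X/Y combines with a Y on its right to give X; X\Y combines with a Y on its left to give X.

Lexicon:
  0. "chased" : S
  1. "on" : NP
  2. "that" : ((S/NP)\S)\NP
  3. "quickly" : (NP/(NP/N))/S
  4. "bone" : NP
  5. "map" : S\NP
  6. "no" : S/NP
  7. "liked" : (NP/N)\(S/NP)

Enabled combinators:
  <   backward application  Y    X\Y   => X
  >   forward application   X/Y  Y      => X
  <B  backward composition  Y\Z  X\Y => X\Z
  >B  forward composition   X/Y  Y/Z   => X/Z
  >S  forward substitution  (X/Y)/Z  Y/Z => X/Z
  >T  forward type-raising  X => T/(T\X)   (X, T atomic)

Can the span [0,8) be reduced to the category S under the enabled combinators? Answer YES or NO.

YES

[0,8] S   >
  [0,3] S/NP   <
    [0,1] "chased" : S
    [1,3] (S/NP)\S   <
      [1,2] "on" : NP
      [2,3] "that" : ((S/NP)\S)\NP
  [3,8] NP   >
    [3,6] NP/(NP/N)   >
      [3,4] "quickly" : (NP/(NP/N))/S
      [4,6] S   <
        [4,5] "bone" : NP
        [5,6] "map" : S\NP
    [6,8] NP/N   <
      [6,7] "no" : S/NP
      [7,8] "liked" : (NP/N)\(S/NP)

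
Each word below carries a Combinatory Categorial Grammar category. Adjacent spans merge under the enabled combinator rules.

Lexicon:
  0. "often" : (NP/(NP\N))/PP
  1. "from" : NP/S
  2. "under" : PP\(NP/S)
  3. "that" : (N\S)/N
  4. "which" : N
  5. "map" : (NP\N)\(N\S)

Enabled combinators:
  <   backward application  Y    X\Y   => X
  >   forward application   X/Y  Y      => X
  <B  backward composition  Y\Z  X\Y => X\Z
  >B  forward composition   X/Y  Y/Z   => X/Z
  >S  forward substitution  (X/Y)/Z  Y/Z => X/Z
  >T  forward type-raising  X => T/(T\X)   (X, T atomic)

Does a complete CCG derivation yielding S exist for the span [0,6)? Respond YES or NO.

(NP/(NP\N))/PP NP/S PP\(NP/S) (N\S)/N N (NP\N)\(N\S)
CKY chart[0,6] = {N/(N\NP), NP, NP/(NP\NP), PP/(PP\NP), S/(S\NP)}; S ∉ chart

NO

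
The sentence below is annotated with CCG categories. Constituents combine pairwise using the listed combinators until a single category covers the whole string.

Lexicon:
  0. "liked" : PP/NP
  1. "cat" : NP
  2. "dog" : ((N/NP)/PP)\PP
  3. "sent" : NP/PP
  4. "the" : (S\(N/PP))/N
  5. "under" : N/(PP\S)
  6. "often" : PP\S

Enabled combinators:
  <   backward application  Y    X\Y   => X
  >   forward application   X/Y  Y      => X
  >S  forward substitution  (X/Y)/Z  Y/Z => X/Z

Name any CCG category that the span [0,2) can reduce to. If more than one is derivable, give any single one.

PP

[0,7] S   <
  [0,4] N/PP   >S
    [0,3] (N/NP)/PP   <
      [0,2] PP   >
        [0,1] "liked" : PP/NP
        [1,2] "cat" : NP
      [2,3] "dog" : ((N/NP)/PP)\PP
    [3,4] "sent" : NP/PP
  [4,7] S\(N/PP)   >
    [4,5] "the" : (S\(N/PP))/N
    [5,7] N   >
      [5,6] "under" : N/(PP\S)
      [6,7] "often" : PP\S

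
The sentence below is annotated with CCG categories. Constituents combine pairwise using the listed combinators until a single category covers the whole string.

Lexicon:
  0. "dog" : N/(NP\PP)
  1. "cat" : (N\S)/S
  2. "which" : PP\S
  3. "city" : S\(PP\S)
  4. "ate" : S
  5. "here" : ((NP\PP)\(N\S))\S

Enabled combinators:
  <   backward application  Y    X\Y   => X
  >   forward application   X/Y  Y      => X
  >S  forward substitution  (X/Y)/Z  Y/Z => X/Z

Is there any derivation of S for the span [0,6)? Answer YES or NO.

NO

N/(NP\PP) (N\S)/S PP\S S\(PP\S) S ((NP\PP)\(N\S))\S
CKY chart[0,6] = {N}; S ∉ chart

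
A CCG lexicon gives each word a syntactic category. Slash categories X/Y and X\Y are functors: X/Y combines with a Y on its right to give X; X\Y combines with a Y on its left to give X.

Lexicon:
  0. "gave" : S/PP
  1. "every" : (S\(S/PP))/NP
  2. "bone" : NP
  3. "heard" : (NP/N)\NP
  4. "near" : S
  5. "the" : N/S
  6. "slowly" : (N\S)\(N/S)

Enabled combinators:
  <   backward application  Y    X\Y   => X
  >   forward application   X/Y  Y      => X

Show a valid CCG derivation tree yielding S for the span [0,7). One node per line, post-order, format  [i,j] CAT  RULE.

[0,1] S/PP  lex  "gave"
[1,2] (S\(S/PP))/NP  lex  "every"
[2,3] NP  lex  "bone"
[3,4] (NP/N)\NP  lex  "heard"
[2,4] NP/N  <  k=3
[4,5] S  lex  "near"
[5,6] N/S  lex  "the"
[6,7] (N\S)\(N/S)  lex  "slowly"
[5,7] N\S  <  k=6
[4,7] N  <  k=5
[2,7] NP  >  k=4
[1,7] S\(S/PP)  >  k=2
[0,7] S  <  k=1

[0,7] S   <
  [0,1] "gave" : S/PP
  [1,7] S\(S/PP)   >
    [1,2] "every" : (S\(S/PP))/NP
    [2,7] NP   >
      [2,4] NP/N   <
        [2,3] "bone" : NP
        [3,4] "heard" : (NP/N)\NP
      [4,7] N   <
        [4,5] "near" : S
        [5,7] N\S   <
          [5,6] "the" : N/S
          [6,7] "slowly" : (N\S)\(N/S)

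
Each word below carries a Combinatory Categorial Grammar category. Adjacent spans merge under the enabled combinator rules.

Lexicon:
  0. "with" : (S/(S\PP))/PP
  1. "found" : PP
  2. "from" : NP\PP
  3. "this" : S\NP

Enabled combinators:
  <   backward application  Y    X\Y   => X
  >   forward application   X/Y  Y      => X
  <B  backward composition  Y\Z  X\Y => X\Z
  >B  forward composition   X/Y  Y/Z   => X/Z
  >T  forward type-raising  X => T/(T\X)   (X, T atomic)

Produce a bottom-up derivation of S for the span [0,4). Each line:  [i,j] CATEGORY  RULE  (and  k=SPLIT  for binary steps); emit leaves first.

[0,4] S   >
  [0,2] S/(S\PP)   >
    [0,1] "with" : (S/(S\PP))/PP
    [1,2] "found" : PP
  [2,4] S\PP   <B
    [2,3] "from" : NP\PP
    [3,4] "this" : S\NP

[0,1] (S/(S\PP))/PP  lex  "with"
[1,2] PP  lex  "found"
[0,2] S/(S\PP)  >  k=1
[2,3] NP\PP  lex  "from"
[3,4] S\NP  lex  "this"
[2,4] S\PP  <B  k=3
[0,4] S  >  k=2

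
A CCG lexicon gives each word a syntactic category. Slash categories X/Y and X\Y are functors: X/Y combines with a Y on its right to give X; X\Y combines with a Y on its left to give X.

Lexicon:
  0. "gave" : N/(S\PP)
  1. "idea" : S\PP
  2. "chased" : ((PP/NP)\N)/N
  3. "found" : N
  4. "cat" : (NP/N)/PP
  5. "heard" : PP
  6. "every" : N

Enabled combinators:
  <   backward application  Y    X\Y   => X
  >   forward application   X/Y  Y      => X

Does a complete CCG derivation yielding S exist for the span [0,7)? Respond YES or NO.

NO

N/(S\PP) S\PP ((PP/NP)\N)/N N (NP/N)/PP PP N
CKY chart[0,7] = {PP}; S ∉ chart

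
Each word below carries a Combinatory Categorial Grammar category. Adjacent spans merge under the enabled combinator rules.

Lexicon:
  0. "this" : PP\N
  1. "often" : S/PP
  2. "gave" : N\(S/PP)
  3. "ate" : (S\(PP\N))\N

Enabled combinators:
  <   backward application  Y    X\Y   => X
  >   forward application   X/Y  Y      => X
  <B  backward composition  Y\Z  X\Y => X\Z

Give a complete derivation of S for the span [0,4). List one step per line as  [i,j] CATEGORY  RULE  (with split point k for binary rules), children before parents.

[0,4] S   <
  [0,1] "this" : PP\N
  [1,4] S\(PP\N)   <
    [1,3] N   <
      [1,2] "often" : S/PP
      [2,3] "gave" : N\(S/PP)
    [3,4] "ate" : (S\(PP\N))\N

[0,1] PP\N  lex  "this"
[1,2] S/PP  lex  "often"
[2,3] N\(S/PP)  lex  "gave"
[1,3] N  <  k=2
[3,4] (S\(PP\N))\N  lex  "ate"
[1,4] S\(PP\N)  <  k=3
[0,4] S  <  k=1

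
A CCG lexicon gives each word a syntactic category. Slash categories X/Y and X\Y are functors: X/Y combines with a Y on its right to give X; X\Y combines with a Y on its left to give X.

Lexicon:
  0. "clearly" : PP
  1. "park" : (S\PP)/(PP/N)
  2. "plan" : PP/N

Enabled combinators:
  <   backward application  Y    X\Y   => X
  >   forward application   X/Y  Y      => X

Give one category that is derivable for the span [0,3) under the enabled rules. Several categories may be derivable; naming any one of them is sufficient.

S

[0,3] S   <
  [0,1] "clearly" : PP
  [1,3] S\PP   >
    [1,2] "park" : (S\PP)/(PP/N)
    [2,3] "plan" : PP/N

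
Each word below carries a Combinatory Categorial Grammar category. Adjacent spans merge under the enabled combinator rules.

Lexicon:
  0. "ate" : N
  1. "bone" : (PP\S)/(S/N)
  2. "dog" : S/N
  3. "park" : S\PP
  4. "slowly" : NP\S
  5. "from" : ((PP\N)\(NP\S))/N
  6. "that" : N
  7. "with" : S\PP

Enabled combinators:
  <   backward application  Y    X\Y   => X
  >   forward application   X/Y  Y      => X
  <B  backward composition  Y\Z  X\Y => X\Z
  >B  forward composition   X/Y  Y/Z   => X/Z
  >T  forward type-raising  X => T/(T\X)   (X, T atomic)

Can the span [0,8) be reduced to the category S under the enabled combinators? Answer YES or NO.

YES

[0,8] S   >
  [0,1] S/(S\N)   >T
    [0,1] "ate" : N
  [1,8] S\N   <B
    [1,7] PP\N   <
      [1,5] NP\S   <B
        [1,4] S\S   <B
          [1,3] PP\S   >
            [1,2] "bone" : (PP\S)/(S/N)
            [2,3] "dog" : S/N
          [3,4] "park" : S\PP
        [4,5] "slowly" : NP\S
      [5,7] (PP\N)\(NP\S)   >
        [5,6] "from" : ((PP\N)\(NP\S))/N
        [6,7] "that" : N
    [7,8] "with" : S\PP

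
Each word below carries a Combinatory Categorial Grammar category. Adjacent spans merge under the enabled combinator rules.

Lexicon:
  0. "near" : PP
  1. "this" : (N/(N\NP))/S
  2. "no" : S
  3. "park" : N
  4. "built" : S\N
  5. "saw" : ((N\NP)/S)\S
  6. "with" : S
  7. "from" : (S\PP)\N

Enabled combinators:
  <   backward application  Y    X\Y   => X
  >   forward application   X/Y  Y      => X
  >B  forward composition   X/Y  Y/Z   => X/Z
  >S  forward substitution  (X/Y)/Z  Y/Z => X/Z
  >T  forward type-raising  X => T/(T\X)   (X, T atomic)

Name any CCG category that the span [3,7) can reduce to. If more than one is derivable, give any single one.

N\NP

[0,8] S   >
  [0,1] S/(S\PP)   >T
    [0,1] "near" : PP
  [1,8] S\PP   <
    [1,7] N   >
      [1,3] N/(N\NP)   >
        [1,2] "this" : (N/(N\NP))/S
        [2,3] "no" : S
      [3,7] N\NP   >
        [3,6] (N\NP)/S   <
          [3,5] S   <
            [3,4] "park" : N
            [4,5] "built" : S\N
          [5,6] "saw" : ((N\NP)/S)\S
        [6,7] "with" : S
    [7,8] "from" : (S\PP)\N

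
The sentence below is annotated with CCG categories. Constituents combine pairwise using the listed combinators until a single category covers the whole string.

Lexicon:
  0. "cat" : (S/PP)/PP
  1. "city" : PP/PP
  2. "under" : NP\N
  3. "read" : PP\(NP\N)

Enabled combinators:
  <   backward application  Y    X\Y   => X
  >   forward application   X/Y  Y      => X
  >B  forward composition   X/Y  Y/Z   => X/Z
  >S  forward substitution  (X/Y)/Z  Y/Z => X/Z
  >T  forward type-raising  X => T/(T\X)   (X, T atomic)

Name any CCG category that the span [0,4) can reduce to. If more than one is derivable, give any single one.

S

[0,4] S   >
  [0,2] S/PP   >S
    [0,1] "cat" : (S/PP)/PP
    [1,2] "city" : PP/PP
  [2,4] PP   <
    [2,3] "under" : NP\N
    [3,4] "read" : PP\(NP\N)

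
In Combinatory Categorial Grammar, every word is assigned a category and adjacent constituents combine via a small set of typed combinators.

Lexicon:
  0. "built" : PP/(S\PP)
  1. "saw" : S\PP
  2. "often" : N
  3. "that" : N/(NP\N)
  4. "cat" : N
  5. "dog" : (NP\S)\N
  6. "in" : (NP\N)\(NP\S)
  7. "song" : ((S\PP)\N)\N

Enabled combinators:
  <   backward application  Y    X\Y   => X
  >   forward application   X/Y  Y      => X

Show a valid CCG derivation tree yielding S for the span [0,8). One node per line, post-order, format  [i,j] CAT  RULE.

[0,1] PP/(S\PP)  lex  "built"
[1,2] S\PP  lex  "saw"
[0,2] PP  >  k=1
[2,3] N  lex  "often"
[3,4] N/(NP\N)  lex  "that"
[4,5] N  lex  "cat"
[5,6] (NP\S)\N  lex  "dog"
[4,6] NP\S  <  k=5
[6,7] (NP\N)\(NP\S)  lex  "in"
[4,7] NP\N  <  k=6
[3,7] N  >  k=4
[7,8] ((S\PP)\N)\N  lex  "song"
[3,8] (S\PP)\N  <  k=7
[2,8] S\PP  <  k=3
[0,8] S  <  k=2

[0,8] S   <
  [0,2] PP   >
    [0,1] "built" : PP/(S\PP)
    [1,2] "saw" : S\PP
  [2,8] S\PP   <
    [2,3] "often" : N
    [3,8] (S\PP)\N   <
      [3,7] N   >
        [3,4] "that" : N/(NP\N)
        [4,7] NP\N   <
          [4,6] NP\S   <
            [4,5] "cat" : N
            [5,6] "dog" : (NP\S)\N
          [6,7] "in" : (NP\N)\(NP\S)
      [7,8] "song" : ((S\PP)\N)\N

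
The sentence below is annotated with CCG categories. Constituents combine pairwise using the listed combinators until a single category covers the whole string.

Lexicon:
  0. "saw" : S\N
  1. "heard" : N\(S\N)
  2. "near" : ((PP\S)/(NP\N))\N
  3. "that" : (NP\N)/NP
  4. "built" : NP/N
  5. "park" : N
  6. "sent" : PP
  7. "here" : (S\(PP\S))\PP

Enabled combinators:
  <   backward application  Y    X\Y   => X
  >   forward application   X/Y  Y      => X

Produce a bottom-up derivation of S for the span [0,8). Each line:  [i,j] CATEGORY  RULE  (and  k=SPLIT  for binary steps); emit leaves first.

[0,1] S\N  lex  "saw"
[1,2] N\(S\N)  lex  "heard"
[0,2] N  <  k=1
[2,3] ((PP\S)/(NP\N))\N  lex  "near"
[0,3] (PP\S)/(NP\N)  <  k=2
[3,4] (NP\N)/NP  lex  "that"
[4,5] NP/N  lex  "built"
[5,6] N  lex  "park"
[4,6] NP  >  k=5
[3,6] NP\N  >  k=4
[0,6] PP\S  >  k=3
[6,7] PP  lex  "sent"
[7,8] (S\(PP\S))\PP  lex  "here"
[6,8] S\(PP\S)  <  k=7
[0,8] S  <  k=6

[0,8] S   <
  [0,6] PP\S   >
    [0,3] (PP\S)/(NP\N)   <
      [0,2] N   <
        [0,1] "saw" : S\N
        [1,2] "heard" : N\(S\N)
      [2,3] "near" : ((PP\S)/(NP\N))\N
    [3,6] NP\N   >
      [3,4] "that" : (NP\N)/NP
      [4,6] NP   >
        [4,5] "built" : NP/N
        [5,6] "park" : N
  [6,8] S\(PP\S)   <
    [6,7] "sent" : PP
    [7,8] "here" : (S\(PP\S))\PP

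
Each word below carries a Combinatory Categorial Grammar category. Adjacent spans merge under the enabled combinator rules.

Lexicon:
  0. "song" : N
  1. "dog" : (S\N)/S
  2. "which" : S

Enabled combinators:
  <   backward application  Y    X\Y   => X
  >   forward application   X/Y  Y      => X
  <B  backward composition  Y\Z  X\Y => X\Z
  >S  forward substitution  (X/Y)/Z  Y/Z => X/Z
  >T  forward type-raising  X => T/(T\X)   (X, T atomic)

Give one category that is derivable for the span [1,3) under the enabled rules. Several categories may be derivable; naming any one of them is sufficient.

S\N

[0,3] S   >
  [0,1] S/(S\N)   >T
    [0,1] "song" : N
  [1,3] S\N   >
    [1,2] "dog" : (S\N)/S
    [2,3] "which" : S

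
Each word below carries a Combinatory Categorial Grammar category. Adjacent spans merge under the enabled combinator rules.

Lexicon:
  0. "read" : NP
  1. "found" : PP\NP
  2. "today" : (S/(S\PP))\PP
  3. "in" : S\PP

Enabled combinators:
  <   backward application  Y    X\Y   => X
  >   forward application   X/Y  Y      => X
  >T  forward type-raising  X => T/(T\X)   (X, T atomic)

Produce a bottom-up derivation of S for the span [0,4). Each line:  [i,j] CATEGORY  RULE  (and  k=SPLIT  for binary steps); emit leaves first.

[0,4] S   >
  [0,3] S/(S\PP)   <
    [0,2] PP   >
      [0,1] PP/(PP\NP)   >T
        [0,1] "read" : NP
      [1,2] "found" : PP\NP
    [2,3] "today" : (S/(S\PP))\PP
  [3,4] "in" : S\PP

[0,1] NP  lex  "read"
[0,1] PP/(PP\NP)  >T
[1,2] PP\NP  lex  "found"
[0,2] PP  >  k=1
[2,3] (S/(S\PP))\PP  lex  "today"
[0,3] S/(S\PP)  <  k=2
[3,4] S\PP  lex  "in"
[0,4] S  >  k=3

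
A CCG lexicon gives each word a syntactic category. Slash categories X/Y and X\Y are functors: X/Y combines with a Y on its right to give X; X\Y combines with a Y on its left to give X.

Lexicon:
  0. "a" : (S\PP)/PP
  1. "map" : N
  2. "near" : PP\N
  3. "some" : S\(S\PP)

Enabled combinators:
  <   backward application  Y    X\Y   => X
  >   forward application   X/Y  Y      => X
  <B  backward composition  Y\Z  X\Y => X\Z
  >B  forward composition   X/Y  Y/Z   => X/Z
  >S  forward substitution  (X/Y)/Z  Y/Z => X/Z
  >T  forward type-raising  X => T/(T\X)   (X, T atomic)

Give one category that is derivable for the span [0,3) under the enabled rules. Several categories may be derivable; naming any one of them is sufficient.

[0,4] S   <
  [0,3] S\PP   >
    [0,1] "a" : (S\PP)/PP
    [1,3] PP   >
      [1,2] PP/(PP\N)   >T
        [1,2] "map" : N
      [2,3] "near" : PP\N
  [3,4] "some" : S\(S\PP)

S\PP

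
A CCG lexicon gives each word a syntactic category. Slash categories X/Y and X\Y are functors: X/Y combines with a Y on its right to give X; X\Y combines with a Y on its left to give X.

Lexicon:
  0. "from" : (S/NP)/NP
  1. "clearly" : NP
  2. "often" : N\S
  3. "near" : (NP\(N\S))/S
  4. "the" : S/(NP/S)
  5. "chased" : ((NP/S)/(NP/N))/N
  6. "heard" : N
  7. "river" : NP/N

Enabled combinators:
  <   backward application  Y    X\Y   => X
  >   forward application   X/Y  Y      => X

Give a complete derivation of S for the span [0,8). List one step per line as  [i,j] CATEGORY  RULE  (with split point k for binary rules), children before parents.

[0,8] S   >
  [0,2] S/NP   >
    [0,1] "from" : (S/NP)/NP
    [1,2] "clearly" : NP
  [2,8] NP   <
    [2,3] "often" : N\S
    [3,8] NP\(N\S)   >
      [3,4] "near" : (NP\(N\S))/S
      [4,8] S   >
        [4,5] "the" : S/(NP/S)
        [5,8] NP/S   >
          [5,7] (NP/S)/(NP/N)   >
            [5,6] "chased" : ((NP/S)/(NP/N))/N
            [6,7] "heard" : N
          [7,8] "river" : NP/N

[0,1] (S/NP)/NP  lex  "from"
[1,2] NP  lex  "clearly"
[0,2] S/NP  >  k=1
[2,3] N\S  lex  "often"
[3,4] (NP\(N\S))/S  lex  "near"
[4,5] S/(NP/S)  lex  "the"
[5,6] ((NP/S)/(NP/N))/N  lex  "chased"
[6,7] N  lex  "heard"
[5,7] (NP/S)/(NP/N)  >  k=6
[7,8] NP/N  lex  "river"
[5,8] NP/S  >  k=7
[4,8] S  >  k=5
[3,8] NP\(N\S)  >  k=4
[2,8] NP  <  k=3
[0,8] S  >  k=2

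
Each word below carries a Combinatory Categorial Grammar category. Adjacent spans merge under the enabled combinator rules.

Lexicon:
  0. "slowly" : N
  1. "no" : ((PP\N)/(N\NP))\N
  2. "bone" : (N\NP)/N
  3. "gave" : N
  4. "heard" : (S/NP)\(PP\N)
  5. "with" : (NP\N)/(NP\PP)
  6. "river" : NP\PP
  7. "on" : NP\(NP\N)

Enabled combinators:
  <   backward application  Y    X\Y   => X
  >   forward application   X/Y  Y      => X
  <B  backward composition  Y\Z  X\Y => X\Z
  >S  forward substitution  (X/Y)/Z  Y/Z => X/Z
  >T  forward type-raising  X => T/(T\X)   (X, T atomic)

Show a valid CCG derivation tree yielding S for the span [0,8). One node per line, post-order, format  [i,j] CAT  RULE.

[0,8] S   >
  [0,5] S/NP   <
    [0,4] PP\N   >
      [0,2] (PP\N)/(N\NP)   <
        [0,1] "slowly" : N
        [1,2] "no" : ((PP\N)/(N\NP))\N
      [2,4] N\NP   >
        [2,3] "bone" : (N\NP)/N
        [3,4] "gave" : N
    [4,5] "heard" : (S/NP)\(PP\N)
  [5,8] NP   <
    [5,7] NP\N   >
      [5,6] "with" : (NP\N)/(NP\PP)
      [6,7] "river" : NP\PP
    [7,8] "on" : NP\(NP\N)

[0,1] N  lex  "slowly"
[1,2] ((PP\N)/(N\NP))\N  lex  "no"
[0,2] (PP\N)/(N\NP)  <  k=1
[2,3] (N\NP)/N  lex  "bone"
[3,4] N  lex  "gave"
[2,4] N\NP  >  k=3
[0,4] PP\N  >  k=2
[4,5] (S/NP)\(PP\N)  lex  "heard"
[0,5] S/NP  <  k=4
[5,6] (NP\N)/(NP\PP)  lex  "with"
[6,7] NP\PP  lex  "river"
[5,7] NP\N  >  k=6
[7,8] NP\(NP\N)  lex  "on"
[5,8] NP  <  k=7
[0,8] S  >  k=5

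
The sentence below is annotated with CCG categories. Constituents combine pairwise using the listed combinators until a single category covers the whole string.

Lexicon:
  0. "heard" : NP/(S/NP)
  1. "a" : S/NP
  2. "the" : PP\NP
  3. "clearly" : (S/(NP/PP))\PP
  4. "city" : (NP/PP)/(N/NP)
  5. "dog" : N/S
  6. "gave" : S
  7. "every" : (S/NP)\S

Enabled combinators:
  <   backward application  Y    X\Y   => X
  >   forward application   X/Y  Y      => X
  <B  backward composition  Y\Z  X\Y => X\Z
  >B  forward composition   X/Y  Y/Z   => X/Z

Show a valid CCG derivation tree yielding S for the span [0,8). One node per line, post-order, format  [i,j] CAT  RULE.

[0,1] NP/(S/NP)  lex  "heard"
[1,2] S/NP  lex  "a"
[0,2] NP  >  k=1
[2,3] PP\NP  lex  "the"
[0,3] PP  <  k=2
[3,4] (S/(NP/PP))\PP  lex  "clearly"
[0,4] S/(NP/PP)  <  k=3
[4,5] (NP/PP)/(N/NP)  lex  "city"
[5,6] N/S  lex  "dog"
[6,7] S  lex  "gave"
[7,8] (S/NP)\S  lex  "every"
[6,8] S/NP  <  k=7
[5,8] N/NP  >B  k=6
[4,8] NP/PP  >  k=5
[0,8] S  >  k=4

[0,8] S   >
  [0,4] S/(NP/PP)   <
    [0,3] PP   <
      [0,2] NP   >
        [0,1] "heard" : NP/(S/NP)
        [1,2] "a" : S/NP
      [2,3] "the" : PP\NP
    [3,4] "clearly" : (S/(NP/PP))\PP
  [4,8] NP/PP   >
    [4,5] "city" : (NP/PP)/(N/NP)
    [5,8] N/NP   >B
      [5,6] "dog" : N/S
      [6,8] S/NP   <
        [6,7] "gave" : S
        [7,8] "every" : (S/NP)\S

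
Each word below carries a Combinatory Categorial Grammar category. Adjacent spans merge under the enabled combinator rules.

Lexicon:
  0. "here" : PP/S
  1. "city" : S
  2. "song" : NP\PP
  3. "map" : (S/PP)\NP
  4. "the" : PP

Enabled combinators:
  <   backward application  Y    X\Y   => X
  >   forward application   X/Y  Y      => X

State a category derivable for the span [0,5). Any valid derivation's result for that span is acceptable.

[0,5] S   >
  [0,4] S/PP   <
    [0,3] NP   <
      [0,2] PP   >
        [0,1] "here" : PP/S
        [1,2] "city" : S
      [2,3] "song" : NP\PP
    [3,4] "map" : (S/PP)\NP
  [4,5] "the" : PP

S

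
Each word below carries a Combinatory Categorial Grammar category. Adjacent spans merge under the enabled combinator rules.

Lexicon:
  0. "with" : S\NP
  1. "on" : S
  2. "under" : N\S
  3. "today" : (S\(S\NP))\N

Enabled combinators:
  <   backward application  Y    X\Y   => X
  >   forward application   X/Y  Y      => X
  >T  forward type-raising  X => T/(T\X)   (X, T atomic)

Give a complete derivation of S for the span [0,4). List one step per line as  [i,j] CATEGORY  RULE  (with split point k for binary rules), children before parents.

[0,4] S   <
  [0,1] "with" : S\NP
  [1,4] S\(S\NP)   <
    [1,3] N   <
      [1,2] "on" : S
      [2,3] "under" : N\S
    [3,4] "today" : (S\(S\NP))\N

[0,1] S\NP  lex  "with"
[1,2] S  lex  "on"
[2,3] N\S  lex  "under"
[1,3] N  <  k=2
[3,4] (S\(S\NP))\N  lex  "today"
[1,4] S\(S\NP)  <  k=3
[0,4] S  <  k=1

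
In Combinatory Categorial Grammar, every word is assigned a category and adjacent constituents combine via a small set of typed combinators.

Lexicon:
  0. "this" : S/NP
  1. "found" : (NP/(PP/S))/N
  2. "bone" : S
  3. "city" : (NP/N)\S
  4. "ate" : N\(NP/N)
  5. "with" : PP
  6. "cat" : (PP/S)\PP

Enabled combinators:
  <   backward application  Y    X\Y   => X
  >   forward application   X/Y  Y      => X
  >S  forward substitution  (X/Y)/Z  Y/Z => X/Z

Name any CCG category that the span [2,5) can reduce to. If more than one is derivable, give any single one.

[0,7] S   >
  [0,1] "this" : S/NP
  [1,7] NP   >
    [1,5] NP/(PP/S)   >
      [1,2] "found" : (NP/(PP/S))/N
      [2,5] N   <
        [2,4] NP/N   <
          [2,3] "bone" : S
          [3,4] "city" : (NP/N)\S
        [4,5] "ate" : N\(NP/N)
    [5,7] PP/S   <
      [5,6] "with" : PP
      [6,7] "cat" : (PP/S)\PP

N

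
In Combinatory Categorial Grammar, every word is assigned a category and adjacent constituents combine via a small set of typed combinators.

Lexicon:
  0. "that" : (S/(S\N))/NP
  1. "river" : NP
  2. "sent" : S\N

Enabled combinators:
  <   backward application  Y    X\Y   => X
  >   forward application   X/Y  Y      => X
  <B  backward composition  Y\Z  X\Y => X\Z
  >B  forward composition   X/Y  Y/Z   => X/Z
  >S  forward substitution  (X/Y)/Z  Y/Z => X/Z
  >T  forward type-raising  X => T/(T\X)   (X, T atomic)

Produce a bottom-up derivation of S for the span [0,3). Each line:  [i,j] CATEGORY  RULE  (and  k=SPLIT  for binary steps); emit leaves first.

[0,3] S   >
  [0,2] S/(S\N)   >
    [0,1] "that" : (S/(S\N))/NP
    [1,2] "river" : NP
  [2,3] "sent" : S\N

[0,1] (S/(S\N))/NP  lex  "that"
[1,2] NP  lex  "river"
[0,2] S/(S\N)  >  k=1
[2,3] S\N  lex  "sent"
[0,3] S  >  k=2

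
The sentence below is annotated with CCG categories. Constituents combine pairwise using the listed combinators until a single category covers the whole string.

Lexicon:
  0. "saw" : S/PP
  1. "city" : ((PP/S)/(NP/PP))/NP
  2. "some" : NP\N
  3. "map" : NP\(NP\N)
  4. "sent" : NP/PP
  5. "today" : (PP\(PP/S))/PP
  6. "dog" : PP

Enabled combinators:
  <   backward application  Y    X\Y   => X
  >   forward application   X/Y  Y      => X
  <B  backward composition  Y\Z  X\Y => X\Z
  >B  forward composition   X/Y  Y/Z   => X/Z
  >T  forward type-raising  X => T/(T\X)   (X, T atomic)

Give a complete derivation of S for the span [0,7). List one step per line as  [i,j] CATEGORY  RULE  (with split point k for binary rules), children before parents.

[0,1] S/PP  lex  "saw"
[1,2] ((PP/S)/(NP/PP))/NP  lex  "city"
[2,3] NP\N  lex  "some"
[3,4] NP\(NP\N)  lex  "map"
[2,4] NP  <  k=3
[1,4] (PP/S)/(NP/PP)  >  k=2
[4,5] NP/PP  lex  "sent"
[1,5] PP/S  >  k=4
[5,6] (PP\(PP/S))/PP  lex  "today"
[6,7] PP  lex  "dog"
[5,7] PP\(PP/S)  >  k=6
[1,7] PP  <  k=5
[0,7] S  >  k=1

[0,7] S   >
  [0,1] "saw" : S/PP
  [1,7] PP   <
    [1,5] PP/S   >
      [1,4] (PP/S)/(NP/PP)   >
        [1,2] "city" : ((PP/S)/(NP/PP))/NP
        [2,4] NP   <
          [2,3] "some" : NP\N
          [3,4] "map" : NP\(NP\N)
      [4,5] "sent" : NP/PP
    [5,7] PP\(PP/S)   >
      [5,6] "today" : (PP\(PP/S))/PP
      [6,7] "dog" : PP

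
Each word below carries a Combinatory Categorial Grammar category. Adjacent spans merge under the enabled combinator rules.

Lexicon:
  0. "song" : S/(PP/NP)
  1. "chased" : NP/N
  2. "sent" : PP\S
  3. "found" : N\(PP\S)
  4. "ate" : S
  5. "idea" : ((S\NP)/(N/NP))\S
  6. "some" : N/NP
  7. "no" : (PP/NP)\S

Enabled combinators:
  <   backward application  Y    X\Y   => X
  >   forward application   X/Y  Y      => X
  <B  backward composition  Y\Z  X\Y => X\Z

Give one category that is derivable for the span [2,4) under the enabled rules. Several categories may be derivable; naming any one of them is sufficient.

N

[0,8] S   >
  [0,1] "song" : S/(PP/NP)
  [1,8] PP/NP   <
    [1,7] S   <
      [1,4] NP   >
        [1,2] "chased" : NP/N
        [2,4] N   <
          [2,3] "sent" : PP\S
          [3,4] "found" : N\(PP\S)
      [4,7] S\NP   >
        [4,6] (S\NP)/(N/NP)   <
          [4,5] "ate" : S
          [5,6] "idea" : ((S\NP)/(N/NP))\S
        [6,7] "some" : N/NP
    [7,8] "no" : (PP/NP)\S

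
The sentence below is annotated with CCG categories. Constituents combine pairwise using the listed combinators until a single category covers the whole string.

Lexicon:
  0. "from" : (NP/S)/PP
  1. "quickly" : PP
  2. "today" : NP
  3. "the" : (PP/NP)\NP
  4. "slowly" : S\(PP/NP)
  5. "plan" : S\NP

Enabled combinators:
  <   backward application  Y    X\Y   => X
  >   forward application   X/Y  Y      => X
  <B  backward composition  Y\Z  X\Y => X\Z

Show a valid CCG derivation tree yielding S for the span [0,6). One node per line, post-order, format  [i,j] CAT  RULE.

[0,1] (NP/S)/PP  lex  "from"
[1,2] PP  lex  "quickly"
[0,2] NP/S  >  k=1
[2,3] NP  lex  "today"
[3,4] (PP/NP)\NP  lex  "the"
[4,5] S\(PP/NP)  lex  "slowly"
[3,5] S\NP  <B  k=4
[2,5] S  <  k=3
[0,5] NP  >  k=2
[5,6] S\NP  lex  "plan"
[0,6] S  <  k=5

[0,6] S   <
  [0,5] NP   >
    [0,2] NP/S   >
      [0,1] "from" : (NP/S)/PP
      [1,2] "quickly" : PP
    [2,5] S   <
      [2,3] "today" : NP
      [3,5] S\NP   <B
        [3,4] "the" : (PP/NP)\NP
        [4,5] "slowly" : S\(PP/NP)
  [5,6] "plan" : S\NP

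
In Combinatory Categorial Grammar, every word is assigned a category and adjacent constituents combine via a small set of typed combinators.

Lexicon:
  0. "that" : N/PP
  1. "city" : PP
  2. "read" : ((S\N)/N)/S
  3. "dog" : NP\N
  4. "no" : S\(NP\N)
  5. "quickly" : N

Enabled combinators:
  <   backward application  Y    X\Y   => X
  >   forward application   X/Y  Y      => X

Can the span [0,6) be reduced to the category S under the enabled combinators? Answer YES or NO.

[0,6] S   <
  [0,2] N   >
    [0,1] "that" : N/PP
    [1,2] "city" : PP
  [2,6] S\N   >
    [2,5] (S\N)/N   >
      [2,3] "read" : ((S\N)/N)/S
      [3,5] S   <
        [3,4] "dog" : NP\N
        [4,5] "no" : S\(NP\N)
    [5,6] "quickly" : N

YES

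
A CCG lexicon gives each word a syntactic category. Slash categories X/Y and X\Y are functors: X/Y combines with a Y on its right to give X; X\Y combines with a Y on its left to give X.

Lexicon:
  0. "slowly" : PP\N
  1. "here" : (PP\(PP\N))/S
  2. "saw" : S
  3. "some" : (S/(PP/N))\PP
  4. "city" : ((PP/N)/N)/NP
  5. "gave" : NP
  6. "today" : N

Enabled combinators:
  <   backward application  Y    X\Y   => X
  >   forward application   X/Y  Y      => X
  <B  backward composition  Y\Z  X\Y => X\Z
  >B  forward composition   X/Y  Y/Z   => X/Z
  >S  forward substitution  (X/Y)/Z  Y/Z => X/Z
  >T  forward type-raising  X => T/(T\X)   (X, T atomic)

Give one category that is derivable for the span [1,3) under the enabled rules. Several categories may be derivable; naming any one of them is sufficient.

[0,7] S   >
  [0,4] S/(PP/N)   <
    [0,3] PP   <
      [0,1] "slowly" : PP\N
      [1,3] PP\(PP\N)   >
        [1,2] "here" : (PP\(PP\N))/S
        [2,3] "saw" : S
    [3,4] "some" : (S/(PP/N))\PP
  [4,7] PP/N   >
    [4,6] (PP/N)/N   >
      [4,5] "city" : ((PP/N)/N)/NP
      [5,6] "gave" : NP
    [6,7] "today" : N

PP\(PP\N)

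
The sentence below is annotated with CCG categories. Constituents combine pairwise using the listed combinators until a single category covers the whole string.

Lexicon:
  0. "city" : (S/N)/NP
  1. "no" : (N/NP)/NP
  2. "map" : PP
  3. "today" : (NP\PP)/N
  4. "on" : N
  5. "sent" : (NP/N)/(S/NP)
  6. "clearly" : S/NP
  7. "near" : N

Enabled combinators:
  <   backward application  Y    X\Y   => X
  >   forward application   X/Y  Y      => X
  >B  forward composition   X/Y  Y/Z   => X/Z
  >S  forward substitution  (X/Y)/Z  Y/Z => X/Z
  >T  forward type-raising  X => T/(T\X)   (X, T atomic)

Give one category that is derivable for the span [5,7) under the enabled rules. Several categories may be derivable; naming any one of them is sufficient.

NP/N

[0,8] S   >
  [0,5] S/NP   >S
    [0,1] "city" : (S/N)/NP
    [1,5] N/NP   >
      [1,2] "no" : (N/NP)/NP
      [2,5] NP   >
        [2,3] NP/(NP\PP)   >T
          [2,3] "map" : PP
        [3,5] NP\PP   >
          [3,4] "today" : (NP\PP)/N
          [4,5] "on" : N
  [5,8] NP   >
    [5,7] NP/N   >
      [5,6] "sent" : (NP/N)/(S/NP)
      [6,7] "clearly" : S/NP
    [7,8] "near" : N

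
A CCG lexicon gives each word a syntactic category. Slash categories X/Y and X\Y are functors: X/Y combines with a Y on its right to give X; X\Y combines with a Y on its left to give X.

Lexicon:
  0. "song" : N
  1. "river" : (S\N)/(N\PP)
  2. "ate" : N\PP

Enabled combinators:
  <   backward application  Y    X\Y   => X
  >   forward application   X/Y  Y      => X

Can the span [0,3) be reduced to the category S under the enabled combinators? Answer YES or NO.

YES

[0,3] S   <
  [0,1] "song" : N
  [1,3] S\N   >
    [1,2] "river" : (S\N)/(N\PP)
    [2,3] "ate" : N\PP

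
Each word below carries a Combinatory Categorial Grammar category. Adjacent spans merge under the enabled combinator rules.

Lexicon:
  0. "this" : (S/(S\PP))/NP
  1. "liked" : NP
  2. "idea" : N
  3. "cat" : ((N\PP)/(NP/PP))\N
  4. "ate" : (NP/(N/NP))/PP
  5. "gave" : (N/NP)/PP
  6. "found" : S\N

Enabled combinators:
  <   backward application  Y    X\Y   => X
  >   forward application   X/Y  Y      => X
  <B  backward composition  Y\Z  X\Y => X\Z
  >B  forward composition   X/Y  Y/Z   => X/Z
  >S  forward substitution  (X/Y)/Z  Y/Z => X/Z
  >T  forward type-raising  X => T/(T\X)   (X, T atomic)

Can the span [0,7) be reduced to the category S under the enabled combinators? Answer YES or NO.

[0,7] S   >
  [0,2] S/(S\PP)   >
    [0,1] "this" : (S/(S\PP))/NP
    [1,2] "liked" : NP
  [2,7] S\PP   <B
    [2,6] N\PP   >
      [2,4] (N\PP)/(NP/PP)   <
        [2,3] "idea" : N
        [3,4] "cat" : ((N\PP)/(NP/PP))\N
      [4,6] NP/PP   >S
        [4,5] "ate" : (NP/(N/NP))/PP
        [5,6] "gave" : (N/NP)/PP
    [6,7] "found" : S\N

YES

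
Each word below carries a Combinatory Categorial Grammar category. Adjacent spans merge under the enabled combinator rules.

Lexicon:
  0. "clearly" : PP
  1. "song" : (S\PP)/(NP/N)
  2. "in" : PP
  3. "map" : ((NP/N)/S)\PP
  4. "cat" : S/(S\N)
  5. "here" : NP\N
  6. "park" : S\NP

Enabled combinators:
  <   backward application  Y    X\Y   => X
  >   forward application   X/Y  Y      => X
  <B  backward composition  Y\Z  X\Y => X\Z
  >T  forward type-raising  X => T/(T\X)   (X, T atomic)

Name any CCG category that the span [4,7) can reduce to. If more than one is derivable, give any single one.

[0,7] S   >
  [0,1] S/(S\PP)   >T
    [0,1] "clearly" : PP
  [1,7] S\PP   >
    [1,2] "song" : (S\PP)/(NP/N)
    [2,7] NP/N   >
      [2,4] (NP/N)/S   <
        [2,3] "in" : PP
        [3,4] "map" : ((NP/N)/S)\PP
      [4,7] S   >
        [4,5] "cat" : S/(S\N)
        [5,7] S\N   <B
          [5,6] "here" : NP\N
          [6,7] "park" : S\NP

S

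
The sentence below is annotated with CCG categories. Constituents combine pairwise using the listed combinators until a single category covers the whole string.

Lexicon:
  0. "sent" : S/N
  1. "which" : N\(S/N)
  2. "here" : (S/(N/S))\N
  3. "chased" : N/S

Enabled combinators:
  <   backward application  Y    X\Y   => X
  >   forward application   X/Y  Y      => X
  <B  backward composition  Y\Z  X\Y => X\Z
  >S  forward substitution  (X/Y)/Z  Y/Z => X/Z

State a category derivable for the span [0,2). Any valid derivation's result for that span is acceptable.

[0,4] S   >
  [0,3] S/(N/S)   <
    [0,2] N   <
      [0,1] "sent" : S/N
      [1,2] "which" : N\(S/N)
    [2,3] "here" : (S/(N/S))\N
  [3,4] "chased" : N/S

N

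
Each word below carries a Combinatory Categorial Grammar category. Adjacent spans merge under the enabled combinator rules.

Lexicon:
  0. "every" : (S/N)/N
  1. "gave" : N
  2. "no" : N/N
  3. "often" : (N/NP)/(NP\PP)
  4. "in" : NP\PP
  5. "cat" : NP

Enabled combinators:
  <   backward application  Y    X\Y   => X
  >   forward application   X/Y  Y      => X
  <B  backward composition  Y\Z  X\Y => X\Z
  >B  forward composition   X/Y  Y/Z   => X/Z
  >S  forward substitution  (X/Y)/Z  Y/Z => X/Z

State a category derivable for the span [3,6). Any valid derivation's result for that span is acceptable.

N

[0,6] S   >
  [0,3] S/N   >B
    [0,2] S/N   >
      [0,1] "every" : (S/N)/N
      [1,2] "gave" : N
    [2,3] "no" : N/N
  [3,6] N   >
    [3,5] N/NP   >
      [3,4] "often" : (N/NP)/(NP\PP)
      [4,5] "in" : NP\PP
    [5,6] "cat" : NP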